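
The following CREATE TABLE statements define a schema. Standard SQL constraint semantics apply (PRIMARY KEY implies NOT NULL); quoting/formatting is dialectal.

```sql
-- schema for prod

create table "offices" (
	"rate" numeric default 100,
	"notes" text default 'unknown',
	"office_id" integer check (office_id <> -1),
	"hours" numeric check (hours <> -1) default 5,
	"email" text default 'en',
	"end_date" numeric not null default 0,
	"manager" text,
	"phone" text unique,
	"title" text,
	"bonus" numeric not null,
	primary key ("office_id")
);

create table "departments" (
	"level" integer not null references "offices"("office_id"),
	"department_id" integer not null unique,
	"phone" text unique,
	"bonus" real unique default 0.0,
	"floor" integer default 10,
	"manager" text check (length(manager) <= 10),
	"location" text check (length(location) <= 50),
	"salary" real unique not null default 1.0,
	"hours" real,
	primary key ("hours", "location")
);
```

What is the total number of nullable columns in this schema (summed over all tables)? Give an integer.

11

offices: 7 nullable (rate, notes, hours, email, manager, phone, title — PK (office_id) and explicit NOT NULL columns excluded).
departments: 4 nullable (phone, bonus, floor, manager — PK (hours, location) and explicit NOT NULL columns excluded).
Total: 7 + 4 = 11.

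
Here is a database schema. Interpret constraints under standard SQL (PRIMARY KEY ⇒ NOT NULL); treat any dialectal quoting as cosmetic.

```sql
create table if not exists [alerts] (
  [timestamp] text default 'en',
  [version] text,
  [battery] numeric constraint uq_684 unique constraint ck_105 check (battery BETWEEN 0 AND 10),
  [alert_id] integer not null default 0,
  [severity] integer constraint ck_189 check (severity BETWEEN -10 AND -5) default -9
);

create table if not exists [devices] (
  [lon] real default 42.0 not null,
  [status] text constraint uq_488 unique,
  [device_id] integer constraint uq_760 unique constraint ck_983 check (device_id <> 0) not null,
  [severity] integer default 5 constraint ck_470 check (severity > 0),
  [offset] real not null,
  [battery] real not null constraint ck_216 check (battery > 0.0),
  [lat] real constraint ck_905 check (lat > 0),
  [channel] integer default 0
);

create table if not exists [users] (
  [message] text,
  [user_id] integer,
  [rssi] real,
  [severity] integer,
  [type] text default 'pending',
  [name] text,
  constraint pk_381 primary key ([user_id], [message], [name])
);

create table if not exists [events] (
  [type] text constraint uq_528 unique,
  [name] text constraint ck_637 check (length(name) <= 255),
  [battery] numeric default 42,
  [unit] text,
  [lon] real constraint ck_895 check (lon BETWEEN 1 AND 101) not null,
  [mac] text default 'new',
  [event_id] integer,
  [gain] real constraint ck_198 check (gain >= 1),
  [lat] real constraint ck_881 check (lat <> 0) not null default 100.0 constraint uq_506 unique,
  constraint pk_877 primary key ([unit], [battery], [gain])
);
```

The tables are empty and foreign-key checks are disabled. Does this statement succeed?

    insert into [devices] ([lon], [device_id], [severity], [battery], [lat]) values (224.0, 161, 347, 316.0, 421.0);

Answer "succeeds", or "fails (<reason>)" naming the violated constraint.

offset is omitted from the column list and has no DEFAULT, so it would receive NULL.
But offset is declared NOT NULL.

fails (NOT NULL on offset)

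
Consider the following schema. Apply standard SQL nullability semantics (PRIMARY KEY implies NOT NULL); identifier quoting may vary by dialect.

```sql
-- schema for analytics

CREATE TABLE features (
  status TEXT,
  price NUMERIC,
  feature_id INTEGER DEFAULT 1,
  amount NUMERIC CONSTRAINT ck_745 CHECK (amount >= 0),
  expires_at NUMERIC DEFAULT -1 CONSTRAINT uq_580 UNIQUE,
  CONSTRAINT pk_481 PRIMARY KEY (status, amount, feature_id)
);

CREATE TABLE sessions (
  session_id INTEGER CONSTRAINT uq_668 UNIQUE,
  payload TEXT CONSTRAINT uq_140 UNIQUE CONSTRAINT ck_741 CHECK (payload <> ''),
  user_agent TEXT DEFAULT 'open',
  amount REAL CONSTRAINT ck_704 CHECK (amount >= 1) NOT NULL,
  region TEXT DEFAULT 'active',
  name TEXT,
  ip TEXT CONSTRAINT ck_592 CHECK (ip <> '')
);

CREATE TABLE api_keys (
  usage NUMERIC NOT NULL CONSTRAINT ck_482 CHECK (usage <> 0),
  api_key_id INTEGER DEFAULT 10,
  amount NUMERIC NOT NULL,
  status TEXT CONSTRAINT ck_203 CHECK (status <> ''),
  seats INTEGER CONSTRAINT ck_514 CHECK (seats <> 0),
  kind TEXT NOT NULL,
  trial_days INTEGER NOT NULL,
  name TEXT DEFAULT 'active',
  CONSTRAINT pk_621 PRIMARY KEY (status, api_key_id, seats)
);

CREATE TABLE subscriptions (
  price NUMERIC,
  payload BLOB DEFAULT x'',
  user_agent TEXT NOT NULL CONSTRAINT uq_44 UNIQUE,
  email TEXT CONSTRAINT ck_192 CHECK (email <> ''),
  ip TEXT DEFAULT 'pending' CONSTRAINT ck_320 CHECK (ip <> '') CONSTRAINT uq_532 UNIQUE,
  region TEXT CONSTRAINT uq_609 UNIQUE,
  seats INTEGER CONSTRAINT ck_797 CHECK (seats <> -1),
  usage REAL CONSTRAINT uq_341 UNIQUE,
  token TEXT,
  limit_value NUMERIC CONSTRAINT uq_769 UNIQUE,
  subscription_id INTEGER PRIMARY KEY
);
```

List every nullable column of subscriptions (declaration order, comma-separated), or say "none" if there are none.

price, payload, email, ip, region, seats, usage, token, limit_value

- price: no NOT NULL constraint applies → nullable.
- payload: DEFAULT only fills an omitted column; an explicit NULL is still allowed → nullable.
- user_agent: declared NOT NULL → not nullable.
- email: CHECK does not forbid NULL (a CHECK constraint passes when its expression is NULL) → nullable.
- ip: CHECK does not forbid NULL (a CHECK constraint passes when its expression is NULL) → nullable.
- region: UNIQUE does not imply NOT NULL → nullable.
- seats: CHECK does not forbid NULL (a CHECK constraint passes when its expression is NULL) → nullable.
- usage: UNIQUE does not imply NOT NULL → nullable.
- token: no NOT NULL constraint applies → nullable.
- limit_value: UNIQUE does not imply NOT NULL → nullable.
- subscription_id: part of the PRIMARY KEY, which implies NOT NULL → not nullable.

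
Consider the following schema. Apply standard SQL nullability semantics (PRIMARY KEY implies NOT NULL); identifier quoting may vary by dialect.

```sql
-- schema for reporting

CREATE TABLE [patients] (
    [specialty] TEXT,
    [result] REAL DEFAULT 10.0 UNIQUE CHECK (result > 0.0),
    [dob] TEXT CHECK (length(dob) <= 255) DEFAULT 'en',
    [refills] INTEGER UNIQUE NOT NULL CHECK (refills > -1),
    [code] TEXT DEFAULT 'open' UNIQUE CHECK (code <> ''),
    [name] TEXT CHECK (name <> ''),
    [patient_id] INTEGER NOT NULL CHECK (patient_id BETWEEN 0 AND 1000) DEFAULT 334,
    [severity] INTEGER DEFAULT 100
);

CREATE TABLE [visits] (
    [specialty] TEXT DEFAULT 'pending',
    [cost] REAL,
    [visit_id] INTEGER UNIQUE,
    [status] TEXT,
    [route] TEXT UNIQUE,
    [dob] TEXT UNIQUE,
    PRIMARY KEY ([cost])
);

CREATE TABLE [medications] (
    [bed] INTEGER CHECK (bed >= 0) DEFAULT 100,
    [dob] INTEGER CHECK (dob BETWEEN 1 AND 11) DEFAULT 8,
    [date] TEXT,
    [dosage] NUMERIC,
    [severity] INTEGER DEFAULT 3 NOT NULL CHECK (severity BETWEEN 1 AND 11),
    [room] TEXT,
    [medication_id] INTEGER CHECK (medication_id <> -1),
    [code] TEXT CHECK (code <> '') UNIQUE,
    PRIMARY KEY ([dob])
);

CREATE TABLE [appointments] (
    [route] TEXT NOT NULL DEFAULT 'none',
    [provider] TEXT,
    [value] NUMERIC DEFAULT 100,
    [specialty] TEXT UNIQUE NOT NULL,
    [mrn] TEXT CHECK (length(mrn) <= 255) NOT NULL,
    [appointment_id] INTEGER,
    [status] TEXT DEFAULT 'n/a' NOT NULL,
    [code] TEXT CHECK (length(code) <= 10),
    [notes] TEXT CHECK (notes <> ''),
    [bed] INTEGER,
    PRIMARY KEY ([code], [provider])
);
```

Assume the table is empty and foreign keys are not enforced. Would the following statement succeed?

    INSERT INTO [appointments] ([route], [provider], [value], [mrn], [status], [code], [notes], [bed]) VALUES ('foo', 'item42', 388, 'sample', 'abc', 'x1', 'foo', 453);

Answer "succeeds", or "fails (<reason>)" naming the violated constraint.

fails (NOT NULL on specialty)

specialty is omitted from the column list and has no DEFAULT, so it would receive NULL.
But specialty is declared NOT NULL.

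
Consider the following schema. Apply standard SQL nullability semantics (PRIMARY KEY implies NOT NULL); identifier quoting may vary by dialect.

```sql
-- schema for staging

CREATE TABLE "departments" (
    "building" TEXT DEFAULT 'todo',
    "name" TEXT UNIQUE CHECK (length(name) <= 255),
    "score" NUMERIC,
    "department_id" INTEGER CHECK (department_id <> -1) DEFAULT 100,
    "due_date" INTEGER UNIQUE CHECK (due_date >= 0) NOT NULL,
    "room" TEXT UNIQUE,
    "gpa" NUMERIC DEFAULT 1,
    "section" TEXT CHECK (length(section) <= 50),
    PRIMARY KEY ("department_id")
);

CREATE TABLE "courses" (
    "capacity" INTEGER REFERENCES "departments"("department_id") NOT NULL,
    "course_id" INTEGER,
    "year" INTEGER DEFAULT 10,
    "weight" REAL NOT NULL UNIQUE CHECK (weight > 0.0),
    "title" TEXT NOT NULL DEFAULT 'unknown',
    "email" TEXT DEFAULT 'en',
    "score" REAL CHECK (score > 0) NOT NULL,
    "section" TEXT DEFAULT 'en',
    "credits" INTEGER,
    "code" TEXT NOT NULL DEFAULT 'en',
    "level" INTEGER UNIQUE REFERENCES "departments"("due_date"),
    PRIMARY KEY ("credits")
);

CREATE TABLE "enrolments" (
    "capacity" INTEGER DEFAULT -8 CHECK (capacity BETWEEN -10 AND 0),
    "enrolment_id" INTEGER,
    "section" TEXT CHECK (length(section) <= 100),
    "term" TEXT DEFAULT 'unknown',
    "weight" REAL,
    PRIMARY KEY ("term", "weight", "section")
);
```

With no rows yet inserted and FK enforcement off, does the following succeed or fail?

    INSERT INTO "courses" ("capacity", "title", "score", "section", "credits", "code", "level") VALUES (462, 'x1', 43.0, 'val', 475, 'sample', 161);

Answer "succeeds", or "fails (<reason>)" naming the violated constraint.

weight is omitted from the column list and has no DEFAULT, so it would receive NULL.
But weight is declared NOT NULL.

fails (NOT NULL on weight)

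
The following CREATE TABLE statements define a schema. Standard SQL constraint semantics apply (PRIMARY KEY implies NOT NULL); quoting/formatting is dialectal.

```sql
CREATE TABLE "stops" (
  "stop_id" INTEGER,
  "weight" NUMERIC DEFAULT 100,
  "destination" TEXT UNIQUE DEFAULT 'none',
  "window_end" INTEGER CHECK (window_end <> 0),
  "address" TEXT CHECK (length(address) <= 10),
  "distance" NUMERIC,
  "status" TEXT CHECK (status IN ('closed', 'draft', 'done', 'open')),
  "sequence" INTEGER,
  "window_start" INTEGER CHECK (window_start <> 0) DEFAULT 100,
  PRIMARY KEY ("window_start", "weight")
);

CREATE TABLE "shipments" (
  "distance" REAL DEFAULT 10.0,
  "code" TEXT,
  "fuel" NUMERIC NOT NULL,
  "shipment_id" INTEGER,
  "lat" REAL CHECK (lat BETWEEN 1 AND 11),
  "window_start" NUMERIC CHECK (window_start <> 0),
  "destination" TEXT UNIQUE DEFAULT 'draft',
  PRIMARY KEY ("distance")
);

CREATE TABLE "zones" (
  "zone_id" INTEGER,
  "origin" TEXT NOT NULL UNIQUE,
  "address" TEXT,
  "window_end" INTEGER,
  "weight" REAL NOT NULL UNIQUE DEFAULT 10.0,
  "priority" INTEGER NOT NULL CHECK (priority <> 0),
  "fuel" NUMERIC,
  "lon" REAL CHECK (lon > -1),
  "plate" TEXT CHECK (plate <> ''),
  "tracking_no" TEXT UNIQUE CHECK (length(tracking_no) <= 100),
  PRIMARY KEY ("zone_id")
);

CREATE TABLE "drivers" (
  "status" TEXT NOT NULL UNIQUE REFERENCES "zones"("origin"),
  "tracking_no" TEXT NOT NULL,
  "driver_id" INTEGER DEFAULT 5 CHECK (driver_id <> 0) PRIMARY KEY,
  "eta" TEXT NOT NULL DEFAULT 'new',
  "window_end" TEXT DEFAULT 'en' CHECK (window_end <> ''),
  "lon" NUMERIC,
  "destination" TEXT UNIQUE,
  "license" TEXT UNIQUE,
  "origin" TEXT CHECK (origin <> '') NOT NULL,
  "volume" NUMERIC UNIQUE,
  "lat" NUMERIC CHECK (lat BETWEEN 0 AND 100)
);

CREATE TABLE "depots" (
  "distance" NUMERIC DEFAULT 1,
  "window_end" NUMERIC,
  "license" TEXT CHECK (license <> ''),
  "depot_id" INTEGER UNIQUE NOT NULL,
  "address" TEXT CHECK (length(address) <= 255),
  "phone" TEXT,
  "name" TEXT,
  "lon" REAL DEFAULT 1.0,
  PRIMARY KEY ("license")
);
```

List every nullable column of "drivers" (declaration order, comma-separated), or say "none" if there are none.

- status: declared NOT NULL → not nullable.
- tracking_no: declared NOT NULL → not nullable.
- driver_id: part of the PRIMARY KEY, which implies NOT NULL → not nullable.
- eta: declared NOT NULL → not nullable.
- window_end: CHECK does not forbid NULL (a CHECK constraint passes when its expression is NULL) → nullable.
- lon: no NOT NULL constraint applies → nullable.
- destination: UNIQUE does not imply NOT NULL → nullable.
- license: UNIQUE does not imply NOT NULL → nullable.
- origin: declared NOT NULL → not nullable.
- volume: UNIQUE does not imply NOT NULL → nullable.
- lat: CHECK does not forbid NULL (a CHECK constraint passes when its expression is NULL) → nullable.

window_end, lon, destination, license, volume, lat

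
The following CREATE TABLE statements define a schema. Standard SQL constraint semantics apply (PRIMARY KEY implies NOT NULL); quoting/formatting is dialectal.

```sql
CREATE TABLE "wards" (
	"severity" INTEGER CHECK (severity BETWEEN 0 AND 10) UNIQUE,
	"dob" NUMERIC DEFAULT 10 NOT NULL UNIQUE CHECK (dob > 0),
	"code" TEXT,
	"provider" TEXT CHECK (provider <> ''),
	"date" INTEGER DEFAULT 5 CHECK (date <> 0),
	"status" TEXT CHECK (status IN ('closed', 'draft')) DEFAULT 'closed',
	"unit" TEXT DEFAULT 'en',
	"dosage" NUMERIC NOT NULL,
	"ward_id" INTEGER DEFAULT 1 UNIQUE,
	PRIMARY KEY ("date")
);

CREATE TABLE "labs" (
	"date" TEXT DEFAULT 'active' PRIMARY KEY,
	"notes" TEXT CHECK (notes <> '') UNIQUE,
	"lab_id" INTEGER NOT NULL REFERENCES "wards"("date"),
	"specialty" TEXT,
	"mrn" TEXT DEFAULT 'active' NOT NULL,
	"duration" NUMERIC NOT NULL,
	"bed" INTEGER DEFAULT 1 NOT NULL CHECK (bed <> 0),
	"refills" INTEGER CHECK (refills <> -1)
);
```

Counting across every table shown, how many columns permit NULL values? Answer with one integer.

9

wards: 6 nullable (severity, code, provider, status, unit, ward_id — PK (date) and explicit NOT NULL columns excluded).
labs: 3 nullable (notes, specialty, refills — PK (date) and explicit NOT NULL columns excluded).
Total: 6 + 3 = 9.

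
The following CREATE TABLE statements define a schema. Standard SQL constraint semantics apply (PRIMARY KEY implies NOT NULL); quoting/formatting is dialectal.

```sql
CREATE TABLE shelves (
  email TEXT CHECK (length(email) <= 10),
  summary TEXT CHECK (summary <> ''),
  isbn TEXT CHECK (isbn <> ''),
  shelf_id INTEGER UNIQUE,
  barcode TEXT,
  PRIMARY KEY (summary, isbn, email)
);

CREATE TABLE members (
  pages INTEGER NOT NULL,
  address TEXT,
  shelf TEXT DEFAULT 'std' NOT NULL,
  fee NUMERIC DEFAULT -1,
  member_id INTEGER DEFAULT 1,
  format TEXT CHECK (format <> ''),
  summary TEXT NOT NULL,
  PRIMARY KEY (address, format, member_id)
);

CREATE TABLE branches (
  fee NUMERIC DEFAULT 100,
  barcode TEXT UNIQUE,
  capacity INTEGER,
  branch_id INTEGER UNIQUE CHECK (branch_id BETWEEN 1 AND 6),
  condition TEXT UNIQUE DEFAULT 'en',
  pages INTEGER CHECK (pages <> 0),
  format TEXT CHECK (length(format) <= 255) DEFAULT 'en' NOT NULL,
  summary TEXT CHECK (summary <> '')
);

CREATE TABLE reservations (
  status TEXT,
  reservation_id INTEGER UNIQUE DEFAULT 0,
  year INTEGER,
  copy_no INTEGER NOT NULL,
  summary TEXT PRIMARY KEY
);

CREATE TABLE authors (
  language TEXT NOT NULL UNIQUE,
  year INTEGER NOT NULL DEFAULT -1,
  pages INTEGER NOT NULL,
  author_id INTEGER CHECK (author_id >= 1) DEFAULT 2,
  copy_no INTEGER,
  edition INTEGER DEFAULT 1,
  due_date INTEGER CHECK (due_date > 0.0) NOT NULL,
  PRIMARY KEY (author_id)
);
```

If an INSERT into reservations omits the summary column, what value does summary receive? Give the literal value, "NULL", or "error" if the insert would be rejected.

error

summary has no DEFAULT clause.
Omitting it would insert NULL, but it is part of the PRIMARY KEY, so the INSERT fails.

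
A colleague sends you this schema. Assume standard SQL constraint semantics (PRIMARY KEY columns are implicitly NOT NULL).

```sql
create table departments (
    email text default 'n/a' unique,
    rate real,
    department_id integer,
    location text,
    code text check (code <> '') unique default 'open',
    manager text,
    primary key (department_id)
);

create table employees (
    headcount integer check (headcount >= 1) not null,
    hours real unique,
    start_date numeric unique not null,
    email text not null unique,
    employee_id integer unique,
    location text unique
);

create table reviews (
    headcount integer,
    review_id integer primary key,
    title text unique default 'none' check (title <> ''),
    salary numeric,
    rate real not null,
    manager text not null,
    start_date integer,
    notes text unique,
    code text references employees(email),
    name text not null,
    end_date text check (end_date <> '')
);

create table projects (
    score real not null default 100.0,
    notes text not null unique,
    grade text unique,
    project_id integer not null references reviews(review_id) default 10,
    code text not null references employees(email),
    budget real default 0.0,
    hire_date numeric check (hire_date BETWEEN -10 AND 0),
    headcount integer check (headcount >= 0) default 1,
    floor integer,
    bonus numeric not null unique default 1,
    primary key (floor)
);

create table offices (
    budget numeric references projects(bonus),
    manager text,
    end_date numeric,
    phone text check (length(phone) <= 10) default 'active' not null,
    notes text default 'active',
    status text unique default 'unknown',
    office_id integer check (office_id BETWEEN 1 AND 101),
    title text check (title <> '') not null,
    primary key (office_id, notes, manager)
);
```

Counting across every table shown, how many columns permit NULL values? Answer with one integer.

22

departments: 5 nullable (email, rate, location, code, manager — PK (department_id) and explicit NOT NULL columns excluded).
employees: 3 nullable (hours, employee_id, location — PK none and explicit NOT NULL columns excluded).
reviews: 7 nullable (headcount, title, salary, start_date, notes, code, end_date — PK (review_id) and explicit NOT NULL columns excluded).
projects: 4 nullable (grade, budget, hire_date, headcount — PK (floor) and explicit NOT NULL columns excluded).
offices: 3 nullable (budget, end_date, status — PK (office_id, notes, manager) and explicit NOT NULL columns excluded).
Total: 5 + 3 + 7 + 4 + 3 = 22.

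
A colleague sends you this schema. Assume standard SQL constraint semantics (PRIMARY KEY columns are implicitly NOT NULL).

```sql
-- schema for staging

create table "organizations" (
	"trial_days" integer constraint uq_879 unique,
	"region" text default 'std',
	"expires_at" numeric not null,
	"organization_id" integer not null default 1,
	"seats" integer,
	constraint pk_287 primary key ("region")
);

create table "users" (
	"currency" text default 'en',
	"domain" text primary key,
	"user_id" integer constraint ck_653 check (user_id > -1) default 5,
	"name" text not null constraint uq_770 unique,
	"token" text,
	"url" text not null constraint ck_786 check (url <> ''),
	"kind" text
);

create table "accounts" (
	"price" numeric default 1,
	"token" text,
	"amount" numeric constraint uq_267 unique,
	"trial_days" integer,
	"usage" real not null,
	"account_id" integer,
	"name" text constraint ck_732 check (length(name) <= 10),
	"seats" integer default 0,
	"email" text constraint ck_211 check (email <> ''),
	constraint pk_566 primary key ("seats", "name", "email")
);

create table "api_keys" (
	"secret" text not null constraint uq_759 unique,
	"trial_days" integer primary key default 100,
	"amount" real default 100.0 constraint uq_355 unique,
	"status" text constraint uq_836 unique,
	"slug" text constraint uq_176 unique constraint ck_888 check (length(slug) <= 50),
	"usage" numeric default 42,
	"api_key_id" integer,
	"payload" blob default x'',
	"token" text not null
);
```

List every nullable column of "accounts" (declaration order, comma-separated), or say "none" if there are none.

- price: DEFAULT only fills an omitted column; an explicit NULL is still allowed → nullable.
- token: no NOT NULL constraint applies → nullable.
- amount: UNIQUE does not imply NOT NULL → nullable.
- trial_days: no NOT NULL constraint applies → nullable.
- usage: declared NOT NULL → not nullable.
- account_id: no NOT NULL constraint applies → nullable.
- name: part of the PRIMARY KEY, which implies NOT NULL → not nullable.
- seats: part of the PRIMARY KEY, which implies NOT NULL → not nullable.
- email: part of the PRIMARY KEY, which implies NOT NULL → not nullable.

price, token, amount, trial_days, account_id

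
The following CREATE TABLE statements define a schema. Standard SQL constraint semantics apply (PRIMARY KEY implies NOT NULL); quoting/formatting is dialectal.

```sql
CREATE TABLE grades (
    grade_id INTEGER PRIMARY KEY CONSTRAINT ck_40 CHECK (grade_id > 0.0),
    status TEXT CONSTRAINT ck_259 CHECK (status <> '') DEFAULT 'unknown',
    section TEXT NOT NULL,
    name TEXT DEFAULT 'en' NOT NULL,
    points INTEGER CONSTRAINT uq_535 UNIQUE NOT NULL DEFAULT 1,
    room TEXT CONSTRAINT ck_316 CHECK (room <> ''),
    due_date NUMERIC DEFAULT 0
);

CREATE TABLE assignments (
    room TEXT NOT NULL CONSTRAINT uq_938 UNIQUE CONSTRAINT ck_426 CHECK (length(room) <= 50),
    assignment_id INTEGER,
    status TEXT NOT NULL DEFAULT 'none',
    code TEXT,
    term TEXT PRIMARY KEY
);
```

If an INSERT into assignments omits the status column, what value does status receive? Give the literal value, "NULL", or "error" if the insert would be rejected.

'none'

status has an explicit DEFAULT 'none'.
When the column is omitted from an INSERT, that default is used.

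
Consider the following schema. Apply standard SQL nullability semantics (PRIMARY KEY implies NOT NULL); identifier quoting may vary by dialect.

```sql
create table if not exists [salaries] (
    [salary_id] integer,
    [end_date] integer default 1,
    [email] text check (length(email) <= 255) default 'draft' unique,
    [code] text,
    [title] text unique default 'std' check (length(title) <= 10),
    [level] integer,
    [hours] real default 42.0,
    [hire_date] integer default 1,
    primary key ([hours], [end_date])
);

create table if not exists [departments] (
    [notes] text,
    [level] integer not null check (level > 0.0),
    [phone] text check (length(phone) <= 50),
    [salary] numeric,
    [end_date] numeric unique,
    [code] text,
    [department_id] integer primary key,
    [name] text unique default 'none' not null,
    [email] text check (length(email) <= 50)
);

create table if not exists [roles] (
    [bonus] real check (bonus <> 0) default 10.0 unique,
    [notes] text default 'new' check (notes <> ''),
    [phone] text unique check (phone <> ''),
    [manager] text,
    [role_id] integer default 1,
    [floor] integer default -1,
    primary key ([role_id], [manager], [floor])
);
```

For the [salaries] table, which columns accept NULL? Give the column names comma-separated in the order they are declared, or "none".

- salary_id: no NOT NULL constraint applies → nullable.
- end_date: part of the PRIMARY KEY, which implies NOT NULL → not nullable.
- email: CHECK does not forbid NULL (a CHECK constraint passes when its expression is NULL) → nullable.
- code: no NOT NULL constraint applies → nullable.
- title: CHECK does not forbid NULL (a CHECK constraint passes when its expression is NULL) → nullable.
- level: no NOT NULL constraint applies → nullable.
- hours: part of the PRIMARY KEY, which implies NOT NULL → not nullable.
- hire_date: DEFAULT only fills an omitted column; an explicit NULL is still allowed → nullable.

salary_id, email, code, title, level, hire_date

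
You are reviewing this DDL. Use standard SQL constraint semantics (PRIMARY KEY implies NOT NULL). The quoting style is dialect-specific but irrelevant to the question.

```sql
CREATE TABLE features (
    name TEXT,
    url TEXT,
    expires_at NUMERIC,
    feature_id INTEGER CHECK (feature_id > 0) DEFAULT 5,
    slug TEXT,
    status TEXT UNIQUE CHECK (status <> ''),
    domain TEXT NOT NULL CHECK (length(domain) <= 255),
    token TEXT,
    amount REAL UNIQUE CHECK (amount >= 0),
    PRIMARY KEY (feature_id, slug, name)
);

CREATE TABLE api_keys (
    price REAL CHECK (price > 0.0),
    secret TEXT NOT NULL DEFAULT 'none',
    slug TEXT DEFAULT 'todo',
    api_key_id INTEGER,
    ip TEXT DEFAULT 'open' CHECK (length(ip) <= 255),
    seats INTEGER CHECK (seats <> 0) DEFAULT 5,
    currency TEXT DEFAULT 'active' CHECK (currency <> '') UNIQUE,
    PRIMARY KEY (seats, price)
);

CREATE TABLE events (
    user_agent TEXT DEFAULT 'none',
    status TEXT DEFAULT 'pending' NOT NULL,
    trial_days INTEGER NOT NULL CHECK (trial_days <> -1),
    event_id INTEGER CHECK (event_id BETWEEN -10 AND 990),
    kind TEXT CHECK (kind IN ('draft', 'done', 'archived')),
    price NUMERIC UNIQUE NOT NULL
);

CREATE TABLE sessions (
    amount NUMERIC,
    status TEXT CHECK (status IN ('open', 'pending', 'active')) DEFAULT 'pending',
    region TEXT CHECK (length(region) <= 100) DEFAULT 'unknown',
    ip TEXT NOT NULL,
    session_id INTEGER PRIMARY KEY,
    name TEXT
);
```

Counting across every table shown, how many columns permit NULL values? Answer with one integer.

16

features: 5 nullable (url, expires_at, status, token, amount — PK (feature_id, slug, name) and explicit NOT NULL columns excluded).
api_keys: 4 nullable (slug, api_key_id, ip, currency — PK (seats, price) and explicit NOT NULL columns excluded).
events: 3 nullable (user_agent, event_id, kind — PK none and explicit NOT NULL columns excluded).
sessions: 4 nullable (amount, status, region, name — PK (session_id) and explicit NOT NULL columns excluded).
Total: 5 + 4 + 3 + 4 = 16.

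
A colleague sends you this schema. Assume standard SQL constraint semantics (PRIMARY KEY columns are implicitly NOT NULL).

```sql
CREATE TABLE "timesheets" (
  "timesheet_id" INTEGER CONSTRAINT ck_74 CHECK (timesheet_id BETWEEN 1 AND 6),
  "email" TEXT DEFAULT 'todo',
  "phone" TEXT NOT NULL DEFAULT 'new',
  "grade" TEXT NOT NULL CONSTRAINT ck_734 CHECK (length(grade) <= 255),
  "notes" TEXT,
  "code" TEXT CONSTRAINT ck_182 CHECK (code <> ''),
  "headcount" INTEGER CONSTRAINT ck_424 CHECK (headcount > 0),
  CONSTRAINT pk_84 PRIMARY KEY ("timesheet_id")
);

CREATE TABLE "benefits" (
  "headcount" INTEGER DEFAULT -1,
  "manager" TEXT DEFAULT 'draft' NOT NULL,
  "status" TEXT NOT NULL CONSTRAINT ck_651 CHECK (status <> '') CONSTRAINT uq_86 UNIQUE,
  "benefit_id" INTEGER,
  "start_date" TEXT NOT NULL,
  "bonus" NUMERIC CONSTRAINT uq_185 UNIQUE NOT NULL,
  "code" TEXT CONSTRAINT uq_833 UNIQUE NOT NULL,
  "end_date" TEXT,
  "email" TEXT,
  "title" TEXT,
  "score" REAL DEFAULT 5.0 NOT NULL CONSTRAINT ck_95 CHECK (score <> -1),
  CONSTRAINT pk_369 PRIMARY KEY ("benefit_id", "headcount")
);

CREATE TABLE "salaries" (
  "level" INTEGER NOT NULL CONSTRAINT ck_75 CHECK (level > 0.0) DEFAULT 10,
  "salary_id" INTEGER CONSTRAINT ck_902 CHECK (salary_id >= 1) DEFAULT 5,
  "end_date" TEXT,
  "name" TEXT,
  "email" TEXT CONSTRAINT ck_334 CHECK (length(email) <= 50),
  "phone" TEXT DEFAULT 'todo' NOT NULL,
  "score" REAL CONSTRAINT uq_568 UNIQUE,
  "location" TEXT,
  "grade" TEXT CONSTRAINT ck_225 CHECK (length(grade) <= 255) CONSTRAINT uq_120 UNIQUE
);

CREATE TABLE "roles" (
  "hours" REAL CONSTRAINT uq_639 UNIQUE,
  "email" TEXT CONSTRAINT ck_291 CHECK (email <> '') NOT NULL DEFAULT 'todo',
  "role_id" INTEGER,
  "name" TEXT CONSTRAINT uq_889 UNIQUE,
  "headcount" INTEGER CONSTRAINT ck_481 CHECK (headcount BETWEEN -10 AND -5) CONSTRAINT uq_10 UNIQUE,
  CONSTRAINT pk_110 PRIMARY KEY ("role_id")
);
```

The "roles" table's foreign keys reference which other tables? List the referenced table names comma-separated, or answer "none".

No column in roles has a REFERENCES clause.

none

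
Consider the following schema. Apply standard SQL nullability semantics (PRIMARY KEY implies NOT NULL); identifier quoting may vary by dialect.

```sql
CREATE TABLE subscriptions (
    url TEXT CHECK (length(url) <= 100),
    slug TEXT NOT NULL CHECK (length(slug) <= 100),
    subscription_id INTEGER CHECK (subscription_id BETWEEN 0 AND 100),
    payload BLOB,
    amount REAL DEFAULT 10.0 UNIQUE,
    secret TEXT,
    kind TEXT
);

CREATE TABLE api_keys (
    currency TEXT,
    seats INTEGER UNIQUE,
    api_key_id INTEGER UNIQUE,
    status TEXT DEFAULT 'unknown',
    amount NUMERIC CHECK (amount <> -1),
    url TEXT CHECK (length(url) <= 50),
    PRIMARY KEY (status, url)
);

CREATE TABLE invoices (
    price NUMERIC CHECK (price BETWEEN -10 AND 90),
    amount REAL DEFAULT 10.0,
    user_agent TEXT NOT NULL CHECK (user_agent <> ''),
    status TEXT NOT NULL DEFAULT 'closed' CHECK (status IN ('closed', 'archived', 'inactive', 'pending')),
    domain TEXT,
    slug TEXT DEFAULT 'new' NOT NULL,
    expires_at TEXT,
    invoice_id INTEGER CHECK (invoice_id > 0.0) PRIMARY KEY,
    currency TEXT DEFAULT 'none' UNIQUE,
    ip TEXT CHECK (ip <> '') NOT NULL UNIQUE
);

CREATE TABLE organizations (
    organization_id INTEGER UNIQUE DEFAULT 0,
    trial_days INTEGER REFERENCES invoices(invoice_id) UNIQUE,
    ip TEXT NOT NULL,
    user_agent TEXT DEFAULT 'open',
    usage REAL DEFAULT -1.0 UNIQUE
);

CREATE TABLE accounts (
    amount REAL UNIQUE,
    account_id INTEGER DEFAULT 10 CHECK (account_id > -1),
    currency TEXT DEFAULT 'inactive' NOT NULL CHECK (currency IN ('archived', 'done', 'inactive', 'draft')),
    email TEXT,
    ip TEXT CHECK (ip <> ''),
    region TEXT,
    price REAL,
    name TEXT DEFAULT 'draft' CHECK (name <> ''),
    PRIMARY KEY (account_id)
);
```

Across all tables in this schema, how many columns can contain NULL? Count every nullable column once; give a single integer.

subscriptions: 6 nullable (url, subscription_id, payload, amount, secret, kind — PK none and explicit NOT NULL columns excluded).
api_keys: 4 nullable (currency, seats, api_key_id, amount — PK (status, url) and explicit NOT NULL columns excluded).
invoices: 5 nullable (price, amount, domain, expires_at, currency — PK (invoice_id) and explicit NOT NULL columns excluded).
organizations: 4 nullable (organization_id, trial_days, user_agent, usage — PK none and explicit NOT NULL columns excluded).
accounts: 6 nullable (amount, email, ip, region, price, name — PK (account_id) and explicit NOT NULL columns excluded).
Total: 6 + 4 + 5 + 4 + 6 = 25.

25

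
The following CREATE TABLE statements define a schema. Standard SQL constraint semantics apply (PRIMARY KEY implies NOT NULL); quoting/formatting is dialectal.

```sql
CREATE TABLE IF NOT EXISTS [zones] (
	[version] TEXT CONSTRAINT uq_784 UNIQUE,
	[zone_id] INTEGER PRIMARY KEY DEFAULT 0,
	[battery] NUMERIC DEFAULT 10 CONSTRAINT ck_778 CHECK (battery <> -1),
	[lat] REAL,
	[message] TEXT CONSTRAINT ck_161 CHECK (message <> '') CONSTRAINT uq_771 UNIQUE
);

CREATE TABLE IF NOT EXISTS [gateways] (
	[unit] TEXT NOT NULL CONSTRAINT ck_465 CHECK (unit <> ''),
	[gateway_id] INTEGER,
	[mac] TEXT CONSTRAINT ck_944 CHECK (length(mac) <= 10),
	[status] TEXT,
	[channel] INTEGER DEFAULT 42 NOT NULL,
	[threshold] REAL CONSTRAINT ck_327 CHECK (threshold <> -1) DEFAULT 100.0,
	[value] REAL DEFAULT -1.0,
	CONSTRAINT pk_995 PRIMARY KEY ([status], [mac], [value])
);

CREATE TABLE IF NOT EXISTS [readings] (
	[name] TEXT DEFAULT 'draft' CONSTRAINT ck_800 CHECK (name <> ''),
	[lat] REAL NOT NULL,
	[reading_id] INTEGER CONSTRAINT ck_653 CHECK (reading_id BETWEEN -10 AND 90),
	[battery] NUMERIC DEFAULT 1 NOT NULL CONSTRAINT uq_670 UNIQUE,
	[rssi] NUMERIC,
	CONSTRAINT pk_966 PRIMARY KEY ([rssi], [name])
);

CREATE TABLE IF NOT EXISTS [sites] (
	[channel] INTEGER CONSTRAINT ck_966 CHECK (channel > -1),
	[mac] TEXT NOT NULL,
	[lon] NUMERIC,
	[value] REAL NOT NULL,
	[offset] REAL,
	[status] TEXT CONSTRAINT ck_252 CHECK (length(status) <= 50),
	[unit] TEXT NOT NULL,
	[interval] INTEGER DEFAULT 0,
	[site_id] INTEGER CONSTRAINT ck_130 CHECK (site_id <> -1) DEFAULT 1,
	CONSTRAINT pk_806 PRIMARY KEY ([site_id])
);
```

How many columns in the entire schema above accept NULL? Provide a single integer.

12

zones: 4 nullable (version, battery, lat, message — PK (zone_id) and explicit NOT NULL columns excluded).
gateways: 2 nullable (gateway_id, threshold — PK (status, mac, value) and explicit NOT NULL columns excluded).
readings: 1 nullable (reading_id — PK (rssi, name) and explicit NOT NULL columns excluded).
sites: 5 nullable (channel, lon, offset, status, interval — PK (site_id) and explicit NOT NULL columns excluded).
Total: 4 + 2 + 1 + 5 = 12.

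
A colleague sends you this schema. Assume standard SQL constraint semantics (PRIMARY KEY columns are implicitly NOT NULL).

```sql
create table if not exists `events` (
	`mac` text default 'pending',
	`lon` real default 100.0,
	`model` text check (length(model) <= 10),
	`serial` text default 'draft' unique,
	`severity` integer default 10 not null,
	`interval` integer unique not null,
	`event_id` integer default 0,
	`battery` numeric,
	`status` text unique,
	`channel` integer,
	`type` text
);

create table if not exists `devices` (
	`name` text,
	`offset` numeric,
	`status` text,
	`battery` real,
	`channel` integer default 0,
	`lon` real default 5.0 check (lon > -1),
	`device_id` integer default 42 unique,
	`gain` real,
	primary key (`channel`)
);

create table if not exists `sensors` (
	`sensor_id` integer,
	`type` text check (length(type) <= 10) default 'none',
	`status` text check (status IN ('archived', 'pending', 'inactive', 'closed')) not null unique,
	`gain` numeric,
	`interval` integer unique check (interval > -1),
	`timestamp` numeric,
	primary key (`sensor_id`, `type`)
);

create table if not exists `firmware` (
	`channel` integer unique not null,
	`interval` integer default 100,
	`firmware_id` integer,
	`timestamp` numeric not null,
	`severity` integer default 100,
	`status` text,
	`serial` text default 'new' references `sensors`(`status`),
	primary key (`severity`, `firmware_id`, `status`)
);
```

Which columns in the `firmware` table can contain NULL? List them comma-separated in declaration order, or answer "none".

- channel: declared NOT NULL → not nullable.
- interval: DEFAULT only fills an omitted column; an explicit NULL is still allowed → nullable.
- firmware_id: part of the PRIMARY KEY, which implies NOT NULL → not nullable.
- timestamp: declared NOT NULL → not nullable.
- severity: part of the PRIMARY KEY, which implies NOT NULL → not nullable.
- status: part of the PRIMARY KEY, which implies NOT NULL → not nullable.
- serial: a foreign key column may be NULL unless separately constrained → nullable.

interval, serial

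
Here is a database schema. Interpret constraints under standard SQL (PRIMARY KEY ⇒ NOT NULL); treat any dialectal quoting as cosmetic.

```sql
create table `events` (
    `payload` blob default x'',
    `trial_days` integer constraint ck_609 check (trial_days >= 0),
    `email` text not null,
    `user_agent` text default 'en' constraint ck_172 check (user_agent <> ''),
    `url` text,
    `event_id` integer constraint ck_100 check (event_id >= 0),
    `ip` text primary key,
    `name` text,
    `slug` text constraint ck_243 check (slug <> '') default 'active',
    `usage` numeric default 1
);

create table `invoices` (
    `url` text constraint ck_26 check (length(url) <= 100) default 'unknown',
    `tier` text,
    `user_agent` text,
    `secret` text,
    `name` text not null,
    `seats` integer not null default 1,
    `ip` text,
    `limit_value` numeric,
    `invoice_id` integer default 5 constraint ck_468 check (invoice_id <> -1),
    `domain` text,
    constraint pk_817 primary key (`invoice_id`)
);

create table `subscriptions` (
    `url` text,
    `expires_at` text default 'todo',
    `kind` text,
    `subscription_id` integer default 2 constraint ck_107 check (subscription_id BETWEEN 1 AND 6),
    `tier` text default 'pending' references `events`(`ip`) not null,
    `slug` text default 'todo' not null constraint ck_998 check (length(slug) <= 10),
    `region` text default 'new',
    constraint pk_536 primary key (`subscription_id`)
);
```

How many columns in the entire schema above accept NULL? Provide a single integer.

events: 8 nullable (payload, trial_days, user_agent, url, event_id, name, slug, usage — PK (ip) and explicit NOT NULL columns excluded).
invoices: 7 nullable (url, tier, user_agent, secret, ip, limit_value, domain — PK (invoice_id) and explicit NOT NULL columns excluded).
subscriptions: 4 nullable (url, expires_at, kind, region — PK (subscription_id) and explicit NOT NULL columns excluded).
Total: 8 + 7 + 4 = 19.

19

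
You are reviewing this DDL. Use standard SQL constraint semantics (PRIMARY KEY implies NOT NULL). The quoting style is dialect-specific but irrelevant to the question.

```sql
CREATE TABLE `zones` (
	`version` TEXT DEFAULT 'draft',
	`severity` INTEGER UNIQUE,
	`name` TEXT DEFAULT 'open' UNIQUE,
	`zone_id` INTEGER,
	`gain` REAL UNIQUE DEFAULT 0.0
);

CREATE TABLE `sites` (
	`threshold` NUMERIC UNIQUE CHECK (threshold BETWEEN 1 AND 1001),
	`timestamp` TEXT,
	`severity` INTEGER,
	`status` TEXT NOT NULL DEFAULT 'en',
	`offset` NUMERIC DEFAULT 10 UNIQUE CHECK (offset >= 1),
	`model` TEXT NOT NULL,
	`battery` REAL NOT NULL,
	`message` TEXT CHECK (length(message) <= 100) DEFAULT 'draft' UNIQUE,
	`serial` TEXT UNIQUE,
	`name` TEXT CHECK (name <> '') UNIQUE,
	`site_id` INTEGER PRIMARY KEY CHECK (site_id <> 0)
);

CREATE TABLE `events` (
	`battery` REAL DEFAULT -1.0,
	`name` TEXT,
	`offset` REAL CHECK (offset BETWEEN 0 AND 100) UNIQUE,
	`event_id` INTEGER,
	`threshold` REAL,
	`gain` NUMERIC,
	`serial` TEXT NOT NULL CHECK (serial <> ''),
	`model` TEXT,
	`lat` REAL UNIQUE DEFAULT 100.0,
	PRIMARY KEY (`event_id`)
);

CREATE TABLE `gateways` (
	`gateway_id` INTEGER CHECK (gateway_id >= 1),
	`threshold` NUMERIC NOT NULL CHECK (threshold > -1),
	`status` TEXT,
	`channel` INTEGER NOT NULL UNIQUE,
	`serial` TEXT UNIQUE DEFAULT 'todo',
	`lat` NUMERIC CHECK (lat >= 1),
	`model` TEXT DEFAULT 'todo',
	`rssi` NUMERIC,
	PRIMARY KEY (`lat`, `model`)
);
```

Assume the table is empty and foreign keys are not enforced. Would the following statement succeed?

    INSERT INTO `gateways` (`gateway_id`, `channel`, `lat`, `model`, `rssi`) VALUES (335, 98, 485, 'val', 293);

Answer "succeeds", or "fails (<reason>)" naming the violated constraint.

threshold is omitted from the column list and has no DEFAULT, so it would receive NULL.
But threshold is declared NOT NULL.

fails (NOT NULL on threshold)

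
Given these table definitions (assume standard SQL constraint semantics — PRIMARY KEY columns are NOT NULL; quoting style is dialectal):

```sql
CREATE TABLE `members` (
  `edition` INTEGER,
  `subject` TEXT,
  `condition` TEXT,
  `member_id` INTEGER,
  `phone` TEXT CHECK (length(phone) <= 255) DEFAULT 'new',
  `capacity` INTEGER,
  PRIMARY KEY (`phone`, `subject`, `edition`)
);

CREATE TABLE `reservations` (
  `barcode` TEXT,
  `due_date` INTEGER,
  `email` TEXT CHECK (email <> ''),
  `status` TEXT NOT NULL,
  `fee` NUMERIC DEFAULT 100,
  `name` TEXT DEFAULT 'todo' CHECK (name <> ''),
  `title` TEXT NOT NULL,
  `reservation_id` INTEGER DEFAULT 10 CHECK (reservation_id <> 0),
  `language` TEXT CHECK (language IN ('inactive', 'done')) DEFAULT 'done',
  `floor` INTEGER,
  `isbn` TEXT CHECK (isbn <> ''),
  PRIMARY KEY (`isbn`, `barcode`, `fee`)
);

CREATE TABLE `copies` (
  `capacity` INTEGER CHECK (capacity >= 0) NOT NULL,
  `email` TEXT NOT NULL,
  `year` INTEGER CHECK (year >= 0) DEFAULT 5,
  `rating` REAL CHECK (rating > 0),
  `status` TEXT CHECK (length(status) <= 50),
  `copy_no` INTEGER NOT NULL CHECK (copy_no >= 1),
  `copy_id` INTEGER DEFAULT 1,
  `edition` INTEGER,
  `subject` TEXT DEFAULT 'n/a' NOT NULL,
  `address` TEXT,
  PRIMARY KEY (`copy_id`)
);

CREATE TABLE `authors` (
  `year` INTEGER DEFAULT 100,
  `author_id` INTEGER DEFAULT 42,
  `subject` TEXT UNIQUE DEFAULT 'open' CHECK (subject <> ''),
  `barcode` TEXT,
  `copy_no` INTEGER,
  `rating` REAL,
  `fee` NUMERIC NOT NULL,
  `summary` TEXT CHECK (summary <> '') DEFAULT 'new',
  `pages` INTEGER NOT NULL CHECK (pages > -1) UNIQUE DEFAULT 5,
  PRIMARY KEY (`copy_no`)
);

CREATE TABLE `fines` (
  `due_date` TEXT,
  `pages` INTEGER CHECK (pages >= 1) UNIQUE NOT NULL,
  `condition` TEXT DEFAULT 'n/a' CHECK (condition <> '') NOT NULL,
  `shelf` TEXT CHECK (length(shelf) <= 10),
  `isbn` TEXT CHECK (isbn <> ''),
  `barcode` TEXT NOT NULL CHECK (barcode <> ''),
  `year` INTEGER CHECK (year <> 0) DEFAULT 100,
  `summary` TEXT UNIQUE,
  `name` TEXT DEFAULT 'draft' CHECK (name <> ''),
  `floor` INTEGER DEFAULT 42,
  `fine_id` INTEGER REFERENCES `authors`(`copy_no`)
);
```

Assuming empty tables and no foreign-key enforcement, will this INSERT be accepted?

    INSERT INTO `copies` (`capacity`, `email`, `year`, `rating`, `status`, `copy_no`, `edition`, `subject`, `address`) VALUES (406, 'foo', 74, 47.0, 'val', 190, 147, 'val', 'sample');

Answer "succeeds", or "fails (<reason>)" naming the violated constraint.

succeeds

NOT NULL columns: capacity is supplied; copy_id defaults to 1; copy_no is supplied; email is supplied; subject is supplied.
CHECK constraints: 406 satisfies (capacity >= 0); 74 satisfies (year >= 0); 47.0 satisfies (rating > 0); 'val' satisfies (length(status) <= 50); 190 satisfies (copy_no >= 1).
No constraint is violated.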